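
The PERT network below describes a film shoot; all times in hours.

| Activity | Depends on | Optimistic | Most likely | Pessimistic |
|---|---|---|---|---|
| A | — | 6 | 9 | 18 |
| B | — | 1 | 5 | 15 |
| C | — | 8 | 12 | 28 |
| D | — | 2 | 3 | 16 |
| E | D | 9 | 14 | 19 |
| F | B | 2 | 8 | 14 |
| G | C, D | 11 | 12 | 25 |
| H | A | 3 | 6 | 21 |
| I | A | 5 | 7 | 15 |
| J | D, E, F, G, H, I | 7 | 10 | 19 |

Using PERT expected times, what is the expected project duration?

te_A = (6 + 4·9 + 18)/6 = 60/6 = 10
te_B = (1 + 4·5 + 15)/6 = 36/6 = 6
te_C = (8 + 4·12 + 28)/6 = 84/6 = 14
te_D = (2 + 4·3 + 16)/6 = 30/6 = 5
te_E = (9 + 4·14 + 19)/6 = 84/6 = 14
te_F = (2 + 4·8 + 14)/6 = 48/6 = 8
te_G = (11 + 4·12 + 25)/6 = 84/6 = 14
te_H = (3 + 4·6 + 21)/6 = 48/6 = 8
te_I = (5 + 4·7 + 15)/6 = 48/6 = 8
te_J = (7 + 4·10 + 19)/6 = 66/6 = 11

Forward pass:
ES_A = 0; EF_A = 10
ES_B = 0; EF_B = 6
ES_C = 0; EF_C = 14
ES_D = 0; EF_D = 5
ES_E = 5; EF_E = 5+14 = 19
ES_F = 6; EF_F = 6+8 = 14
ES_G = max(EF_C=14, EF_D=5) = 14; EF_G = 14+14 = 28
ES_H = 10; EF_H = 10+8 = 18
ES_I = 10; EF_I = 10+8 = 18
ES_J = max(EF_D=5, EF_E=19, EF_F=14, EF_G=28, EF_H=18, EF_I=18) = 28; EF_J = 28+11 = 39
Expected project duration μ = 39 hours. Critical path: C → G → J.

39 hours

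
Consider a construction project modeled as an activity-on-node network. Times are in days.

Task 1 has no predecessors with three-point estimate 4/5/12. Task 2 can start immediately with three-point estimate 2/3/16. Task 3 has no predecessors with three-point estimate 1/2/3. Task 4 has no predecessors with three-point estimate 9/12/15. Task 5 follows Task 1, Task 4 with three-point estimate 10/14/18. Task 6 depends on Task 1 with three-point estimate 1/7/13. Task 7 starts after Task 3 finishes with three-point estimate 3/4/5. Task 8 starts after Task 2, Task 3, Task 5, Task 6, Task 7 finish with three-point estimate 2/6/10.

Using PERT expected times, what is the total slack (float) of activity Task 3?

20 days

te_Task 1 = (4 + 4·5 + 12)/6 = 36/6 = 6
te_Task 2 = (2 + 4·3 + 16)/6 = 30/6 = 5
te_Task 3 = (1 + 4·2 + 3)/6 = 12/6 = 2
te_Task 4 = (9 + 4·12 + 15)/6 = 72/6 = 12
te_Task 5 = (10 + 4·14 + 18)/6 = 84/6 = 14
te_Task 6 = (1 + 4·7 + 13)/6 = 42/6 = 7
te_Task 7 = (3 + 4·4 + 5)/6 = 24/6 = 4
te_Task 8 = (2 + 4·6 + 10)/6 = 36/6 = 6

Forward pass:
ES_Task 1 = 0; EF_Task 1 = 6
ES_Task 2 = 0; EF_Task 2 = 5
ES_Task 3 = 0; EF_Task 3 = 2
ES_Task 4 = 0; EF_Task 4 = 12
ES_Task 5 = max(EF_Task 1=6, EF_Task 4=12) = 12; EF_Task 5 = 12+14 = 26
ES_Task 6 = 6; EF_Task 6 = 6+7 = 13
ES_Task 7 = 2; EF_Task 7 = 2+4 = 6
ES_Task 8 = max(EF_Task 2=5, EF_Task 3=2, EF_Task 5=26, EF_Task 6=13, EF_Task 7=6) = 26; EF_Task 8 = 26+6 = 32
Expected project duration μ = 32 days. Critical path: Task 4 → Task 5 → Task 8.

Backward pass:
LF_Task 8 = 32; LS_Task 8 = 32−6 = 26
LF_Task 7 = LS_Task 8 = 26; LS_Task 7 = 26−4 = 22
LF_Task 6 = LS_Task 8 = 26; LS_Task 6 = 26−7 = 19
LF_Task 5 = LS_Task 8 = 26; LS_Task 5 = 26−14 = 12
LF_Task 4 = LS_Task 5 = 12; LS_Task 4 = 12−12 = 0
LF_Task 3 = min(LS_Task 7=22, LS_Task 8=26) = 22; LS_Task 3 = 22−2 = 20
LF_Task 2 = LS_Task 8 = 26; LS_Task 2 = 26−5 = 21
LF_Task 1 = min(LS_Task 5=12, LS_Task 6=19) = 12; LS_Task 1 = 12−6 = 6
Slack_Task 3 = LS_Task 3 − ES_Task 3 = 20 − 0 = 20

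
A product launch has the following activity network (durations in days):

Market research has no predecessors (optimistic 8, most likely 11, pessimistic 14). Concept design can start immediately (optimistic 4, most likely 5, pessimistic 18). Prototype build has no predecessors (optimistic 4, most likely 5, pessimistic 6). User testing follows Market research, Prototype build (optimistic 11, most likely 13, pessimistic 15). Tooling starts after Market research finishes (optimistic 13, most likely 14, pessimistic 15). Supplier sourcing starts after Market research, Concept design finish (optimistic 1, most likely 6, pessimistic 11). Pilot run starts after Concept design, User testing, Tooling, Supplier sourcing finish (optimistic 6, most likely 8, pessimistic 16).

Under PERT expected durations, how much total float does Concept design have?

te_Market research = (8 + 4·11 + 14)/6 = 66/6 = 11
te_Concept design = (4 + 4·5 + 18)/6 = 42/6 = 7
te_Prototype build = (4 + 4·5 + 6)/6 = 30/6 = 5
te_User testing = (11 + 4·13 + 15)/6 = 78/6 = 13
te_Tooling = (13 + 4·14 + 15)/6 = 84/6 = 14
te_Supplier sourcing = (1 + 4·6 + 11)/6 = 36/6 = 6
te_Pilot run = (6 + 4·8 + 16)/6 = 54/6 = 9

Forward pass:
ES_Market research = 0; EF_Market research = 11
ES_Concept design = 0; EF_Concept design = 7
ES_Prototype build = 0; EF_Prototype build = 5
ES_User testing = max(EF_Market research=11, EF_Prototype build=5) = 11; EF_User testing = 11+13 = 24
ES_Tooling = 11; EF_Tooling = 11+14 = 25
ES_Supplier sourcing = max(EF_Market research=11, EF_Concept design=7) = 11; EF_Supplier sourcing = 11+6 = 17
ES_Pilot run = max(EF_Concept design=7, EF_User testing=24, EF_Tooling=25, EF_Supplier sourcing=17) = 25; EF_Pilot run = 25+9 = 34
Expected project duration μ = 34 days. Critical path: Market research → Tooling → Pilot run.

Backward pass:
LF_Pilot run = 34; LS_Pilot run = 34−9 = 25
LF_Supplier sourcing = LS_Pilot run = 25; LS_Supplier sourcing = 25−6 = 19
LF_Tooling = LS_Pilot run = 25; LS_Tooling = 25−14 = 11
LF_User testing = LS_Pilot run = 25; LS_User testing = 25−13 = 12
LF_Prototype build = LS_User testing = 12; LS_Prototype build = 12−5 = 7
LF_Concept design = min(LS_Supplier sourcing=19, LS_Pilot run=25) = 19; LS_Concept design = 19−7 = 12
LF_Market research = min(LS_User testing=12, LS_Tooling=11, LS_Supplier sourcing=19) = 11; LS_Market research = 11−11 = 0
Slack_Concept design = LS_Concept design − ES_Concept design = 12 − 0 = 12

12 days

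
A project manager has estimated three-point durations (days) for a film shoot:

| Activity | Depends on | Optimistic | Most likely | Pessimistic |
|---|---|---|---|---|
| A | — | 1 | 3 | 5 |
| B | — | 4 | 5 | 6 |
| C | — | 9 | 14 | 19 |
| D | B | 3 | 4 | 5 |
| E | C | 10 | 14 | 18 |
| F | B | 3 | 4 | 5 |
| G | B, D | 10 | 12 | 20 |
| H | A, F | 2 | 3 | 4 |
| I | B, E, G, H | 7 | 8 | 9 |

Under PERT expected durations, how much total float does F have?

te_A = (1 + 4·3 + 5)/6 = 18/6 = 3
te_B = (4 + 4·5 + 6)/6 = 30/6 = 5
te_C = (9 + 4·14 + 19)/6 = 84/6 = 14
te_D = (3 + 4·4 + 5)/6 = 24/6 = 4
te_E = (10 + 4·14 + 18)/6 = 84/6 = 14
te_F = (3 + 4·4 + 5)/6 = 24/6 = 4
te_G = (10 + 4·12 + 20)/6 = 78/6 = 13
te_H = (2 + 4·3 + 4)/6 = 18/6 = 3
te_I = (7 + 4·8 + 9)/6 = 48/6 = 8

Forward pass:
ES_A = 0; EF_A = 3
ES_B = 0; EF_B = 5
ES_C = 0; EF_C = 14
ES_D = 5; EF_D = 5+4 = 9
ES_E = 14; EF_E = 14+14 = 28
ES_F = 5; EF_F = 5+4 = 9
ES_G = max(EF_B=5, EF_D=9) = 9; EF_G = 9+13 = 22
ES_H = max(EF_A=3, EF_F=9) = 9; EF_H = 9+3 = 12
ES_I = max(EF_B=5, EF_E=28, EF_G=22, EF_H=12) = 28; EF_I = 28+8 = 36
Expected project duration μ = 36 days. Critical path: C → E → I.

Backward pass:
LF_I = 36; LS_I = 36−8 = 28
LF_H = LS_I = 28; LS_H = 28−3 = 25
LF_G = LS_I = 28; LS_G = 28−13 = 15
LF_F = LS_H = 25; LS_F = 25−4 = 21
LF_E = LS_I = 28; LS_E = 28−14 = 14
LF_D = LS_G = 15; LS_D = 15−4 = 11
LF_C = LS_E = 14; LS_C = 14−14 = 0
LF_B = min(LS_D=11, LS_F=21, LS_G=15, LS_I=28) = 11; LS_B = 11−5 = 6
LF_A = LS_H = 25; LS_A = 25−3 = 22
Slack_F = LS_F − ES_F = 21 − 5 = 16

16 days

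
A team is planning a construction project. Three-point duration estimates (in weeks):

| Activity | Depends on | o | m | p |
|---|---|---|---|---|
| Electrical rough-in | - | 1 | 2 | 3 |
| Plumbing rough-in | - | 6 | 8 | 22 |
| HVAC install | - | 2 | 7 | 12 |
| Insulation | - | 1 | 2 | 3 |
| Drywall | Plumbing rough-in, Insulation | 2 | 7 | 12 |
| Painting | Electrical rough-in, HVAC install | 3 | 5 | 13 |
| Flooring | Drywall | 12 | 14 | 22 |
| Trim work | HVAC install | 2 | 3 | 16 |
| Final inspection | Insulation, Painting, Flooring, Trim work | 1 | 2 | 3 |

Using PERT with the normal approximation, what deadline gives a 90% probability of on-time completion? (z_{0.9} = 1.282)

te_Electrical rough-in = (1 + 4·2 + 3)/6 = 12/6 = 2; σ²_Electrical rough-in = ((3−1)/6)² = 0.111
te_Plumbing rough-in = (6 + 4·8 + 22)/6 = 60/6 = 10; σ²_Plumbing rough-in = ((22−6)/6)² = 7.111
te_HVAC install = (2 + 4·7 + 12)/6 = 42/6 = 7; σ²_HVAC install = ((12−2)/6)² = 2.778
te_Insulation = (1 + 4·2 + 3)/6 = 12/6 = 2; σ²_Insulation = ((3−1)/6)² = 0.111
te_Drywall = (2 + 4·7 + 12)/6 = 42/6 = 7; σ²_Drywall = ((12−2)/6)² = 2.778
te_Painting = (3 + 4·5 + 13)/6 = 36/6 = 6; σ²_Painting = ((13−3)/6)² = 2.778
te_Flooring = (12 + 4·14 + 22)/6 = 90/6 = 15; σ²_Flooring = ((22−12)/6)² = 2.778
te_Trim work = (2 + 4·3 + 16)/6 = 30/6 = 5; σ²_Trim work = ((16−2)/6)² = 5.444
te_Final inspection = (1 + 4·2 + 3)/6 = 12/6 = 2; σ²_Final inspection = ((3−1)/6)² = 0.111

Forward pass:
ES_Electrical rough-in = 0; EF_Electrical rough-in = 2
ES_Plumbing rough-in = 0; EF_Plumbing rough-in = 10
ES_HVAC install = 0; EF_HVAC install = 7
ES_Insulation = 0; EF_Insulation = 2
ES_Drywall = max(EF_Plumbing rough-in=10, EF_Insulation=2) = 10; EF_Drywall = 10+7 = 17
ES_Painting = max(EF_Electrical rough-in=2, EF_HVAC install=7) = 7; EF_Painting = 7+6 = 13
ES_Flooring = 17; EF_Flooring = 17+15 = 32
ES_Trim work = 7; EF_Trim work = 7+5 = 12
ES_Final inspection = max(EF_Insulation=2, EF_Painting=13, EF_Flooring=32, EF_Trim work=12) = 32; EF_Final inspection = 32+2 = 34
Expected project duration μ = 34 weeks. Critical path: Plumbing rough-in → Drywall → Flooring → Final inspection.

Variance along critical path = 7.111 + 2.778 + 2.778 + 0.111 = 12.778; σ = 3.575 weeks.
D = μ + z·σ = 34 + 1.282·3.575 = 38.6 weeks

38.6 weeks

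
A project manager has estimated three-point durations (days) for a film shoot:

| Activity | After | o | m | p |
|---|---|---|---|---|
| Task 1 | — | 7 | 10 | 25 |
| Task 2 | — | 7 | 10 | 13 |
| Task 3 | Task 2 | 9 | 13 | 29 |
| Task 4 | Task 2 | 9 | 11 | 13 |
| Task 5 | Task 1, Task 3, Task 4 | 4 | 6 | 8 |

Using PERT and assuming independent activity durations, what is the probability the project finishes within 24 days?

te_Task 1 = (7 + 4·10 + 25)/6 = 72/6 = 12; σ²_Task 1 = ((25−7)/6)² = 9.000
te_Task 2 = (7 + 4·10 + 13)/6 = 60/6 = 10; σ²_Task 2 = ((13−7)/6)² = 1.000
te_Task 3 = (9 + 4·13 + 29)/6 = 90/6 = 15; σ²_Task 3 = ((29−9)/6)² = 11.111
te_Task 4 = (9 + 4·11 + 13)/6 = 66/6 = 11; σ²_Task 4 = ((13−9)/6)² = 0.444
te_Task 5 = (4 + 4·6 + 8)/6 = 36/6 = 6; σ²_Task 5 = ((8−4)/6)² = 0.444

Forward pass:
ES_Task 1 = 0; EF_Task 1 = 12
ES_Task 2 = 0; EF_Task 2 = 10
ES_Task 3 = 10; EF_Task 3 = 10+15 = 25
ES_Task 4 = 10; EF_Task 4 = 10+11 = 21
ES_Task 5 = max(EF_Task 1=12, EF_Task 3=25, EF_Task 4=21) = 25; EF_Task 5 = 25+6 = 31
Expected project duration μ = 31 days. Critical path: Task 2 → Task 3 → Task 5.

Variance along critical path = 1.000 + 11.111 + 0.444 = 12.556; σ = √12.556 = 3.543 days.
Z = (24 − 31) / 3.543 = -1.976
P(T ≤ 24) = Φ(-1.976) ≈ 0.024

0.024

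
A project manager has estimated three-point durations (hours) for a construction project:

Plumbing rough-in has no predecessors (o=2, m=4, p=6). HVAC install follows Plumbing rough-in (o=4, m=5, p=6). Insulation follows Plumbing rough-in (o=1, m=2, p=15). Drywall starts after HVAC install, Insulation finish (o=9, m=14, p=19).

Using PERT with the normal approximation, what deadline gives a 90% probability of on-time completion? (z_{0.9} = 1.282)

25.3 hours

te_Plumbing rough-in = (2 + 4·4 + 6)/6 = 24/6 = 4; σ²_Plumbing rough-in = ((6−2)/6)² = 0.444
te_HVAC install = (4 + 4·5 + 6)/6 = 30/6 = 5; σ²_HVAC install = ((6−4)/6)² = 0.111
te_Insulation = (1 + 4·2 + 15)/6 = 24/6 = 4; σ²_Insulation = ((15−1)/6)² = 5.444
te_Drywall = (9 + 4·14 + 19)/6 = 84/6 = 14; σ²_Drywall = ((19−9)/6)² = 2.778

Forward pass:
ES_Plumbing rough-in = 0; EF_Plumbing rough-in = 4
ES_HVAC install = 4; EF_HVAC install = 4+5 = 9
ES_Insulation = 4; EF_Insulation = 4+4 = 8
ES_Drywall = max(EF_HVAC install=9, EF_Insulation=8) = 9; EF_Drywall = 9+14 = 23
Expected project duration μ = 23 hours. Critical path: Plumbing rough-in → HVAC install → Drywall.

Variance along critical path = 0.444 + 0.111 + 2.778 = 3.333; σ = 1.826 hours.
D = μ + z·σ = 23 + 1.282·1.826 = 25.3 hours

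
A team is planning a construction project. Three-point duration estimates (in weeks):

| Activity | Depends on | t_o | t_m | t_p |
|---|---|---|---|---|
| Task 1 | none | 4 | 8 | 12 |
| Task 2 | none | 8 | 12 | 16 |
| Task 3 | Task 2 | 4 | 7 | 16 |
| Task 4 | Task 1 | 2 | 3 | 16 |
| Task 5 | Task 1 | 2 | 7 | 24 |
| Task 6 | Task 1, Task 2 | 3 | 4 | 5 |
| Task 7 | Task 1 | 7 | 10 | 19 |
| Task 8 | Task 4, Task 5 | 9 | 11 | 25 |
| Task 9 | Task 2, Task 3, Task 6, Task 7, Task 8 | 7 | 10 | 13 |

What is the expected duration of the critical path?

te_Task 1 = (4 + 4·8 + 12)/6 = 48/6 = 8
te_Task 2 = (8 + 4·12 + 16)/6 = 72/6 = 12
te_Task 3 = (4 + 4·7 + 16)/6 = 48/6 = 8
te_Task 4 = (2 + 4·3 + 16)/6 = 30/6 = 5
te_Task 5 = (2 + 4·7 + 24)/6 = 54/6 = 9
te_Task 6 = (3 + 4·4 + 5)/6 = 24/6 = 4
te_Task 7 = (7 + 4·10 + 19)/6 = 66/6 = 11
te_Task 8 = (9 + 4·11 + 25)/6 = 78/6 = 13
te_Task 9 = (7 + 4·10 + 13)/6 = 60/6 = 10

Forward pass:
ES_Task 1 = 0; EF_Task 1 = 8
ES_Task 2 = 0; EF_Task 2 = 12
ES_Task 3 = 12; EF_Task 3 = 12+8 = 20
ES_Task 4 = 8; EF_Task 4 = 8+5 = 13
ES_Task 5 = 8; EF_Task 5 = 8+9 = 17
ES_Task 6 = max(EF_Task 1=8, EF_Task 2=12) = 12; EF_Task 6 = 12+4 = 16
ES_Task 7 = 8; EF_Task 7 = 8+11 = 19
ES_Task 8 = max(EF_Task 4=13, EF_Task 5=17) = 17; EF_Task 8 = 17+13 = 30
ES_Task 9 = max(EF_Task 2=12, EF_Task 3=20, EF_Task 6=16, EF_Task 7=19, EF_Task 8=30) = 30; EF_Task 9 = 30+10 = 40
Expected project duration μ = 40 weeks. Critical path: Task 1 → Task 5 → Task 8 → Task 9.

40 weeks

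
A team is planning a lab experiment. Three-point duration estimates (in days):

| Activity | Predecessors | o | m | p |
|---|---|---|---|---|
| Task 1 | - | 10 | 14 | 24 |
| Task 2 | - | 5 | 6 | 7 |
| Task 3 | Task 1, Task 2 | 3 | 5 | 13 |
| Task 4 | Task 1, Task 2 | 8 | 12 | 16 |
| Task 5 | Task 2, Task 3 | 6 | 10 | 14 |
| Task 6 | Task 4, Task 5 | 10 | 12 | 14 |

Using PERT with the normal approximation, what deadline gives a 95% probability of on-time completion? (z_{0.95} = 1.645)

te_Task 1 = (10 + 4·14 + 24)/6 = 90/6 = 15; σ²_Task 1 = ((24−10)/6)² = 5.444
te_Task 2 = (5 + 4·6 + 7)/6 = 36/6 = 6; σ²_Task 2 = ((7−5)/6)² = 0.111
te_Task 3 = (3 + 4·5 + 13)/6 = 36/6 = 6; σ²_Task 3 = ((13−3)/6)² = 2.778
te_Task 4 = (8 + 4·12 + 16)/6 = 72/6 = 12; σ²_Task 4 = ((16−8)/6)² = 1.778
te_Task 5 = (6 + 4·10 + 14)/6 = 60/6 = 10; σ²_Task 5 = ((14−6)/6)² = 1.778
te_Task 6 = (10 + 4·12 + 14)/6 = 72/6 = 12; σ²_Task 6 = ((14−10)/6)² = 0.444

Forward pass:
ES_Task 1 = 0; EF_Task 1 = 15
ES_Task 2 = 0; EF_Task 2 = 6
ES_Task 3 = max(EF_Task 1=15, EF_Task 2=6) = 15; EF_Task 3 = 15+6 = 21
ES_Task 4 = max(EF_Task 1=15, EF_Task 2=6) = 15; EF_Task 4 = 15+12 = 27
ES_Task 5 = max(EF_Task 2=6, EF_Task 3=21) = 21; EF_Task 5 = 21+10 = 31
ES_Task 6 = max(EF_Task 4=27, EF_Task 5=31) = 31; EF_Task 6 = 31+12 = 43
Expected project duration μ = 43 days. Critical path: Task 1 → Task 3 → Task 5 → Task 6.

Variance along critical path = 5.444 + 2.778 + 1.778 + 0.444 = 10.444; σ = 3.232 days.
D = μ + z·σ = 43 + 1.645·3.232 = 48.3 days

48.3 days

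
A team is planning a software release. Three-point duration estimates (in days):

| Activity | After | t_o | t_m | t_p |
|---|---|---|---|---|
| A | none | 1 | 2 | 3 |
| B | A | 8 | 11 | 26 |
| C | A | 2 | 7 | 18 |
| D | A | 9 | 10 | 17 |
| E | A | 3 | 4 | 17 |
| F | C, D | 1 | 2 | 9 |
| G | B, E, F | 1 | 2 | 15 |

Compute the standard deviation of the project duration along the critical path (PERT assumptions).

te_A = (1 + 4·2 + 3)/6 = 12/6 = 2; σ²_A = ((3−1)/6)² = 0.111
te_B = (8 + 4·11 + 26)/6 = 78/6 = 13; σ²_B = ((26−8)/6)² = 9.000
te_C = (2 + 4·7 + 18)/6 = 48/6 = 8; σ²_C = ((18−2)/6)² = 7.111
te_D = (9 + 4·10 + 17)/6 = 66/6 = 11; σ²_D = ((17−9)/6)² = 1.778
te_E = (3 + 4·4 + 17)/6 = 36/6 = 6; σ²_E = ((17−3)/6)² = 5.444
te_F = (1 + 4·2 + 9)/6 = 18/6 = 3; σ²_F = ((9−1)/6)² = 1.778
te_G = (1 + 4·2 + 15)/6 = 24/6 = 4; σ²_G = ((15−1)/6)² = 5.444

Forward pass:
ES_A = 0; EF_A = 2
ES_B = 2; EF_B = 2+13 = 15
ES_C = 2; EF_C = 2+8 = 10
ES_D = 2; EF_D = 2+11 = 13
ES_E = 2; EF_E = 2+6 = 8
ES_F = max(EF_C=10, EF_D=13) = 13; EF_F = 13+3 = 16
ES_G = max(EF_B=15, EF_E=8, EF_F=16) = 16; EF_G = 16+4 = 20
Expected project duration μ = 20 days. Critical path: A → D → F → G.

Variance along critical path = 0.111 + 1.778 + 1.778 + 5.444 = 9.111
σ = √9.111 = 3.018 days

3.02 days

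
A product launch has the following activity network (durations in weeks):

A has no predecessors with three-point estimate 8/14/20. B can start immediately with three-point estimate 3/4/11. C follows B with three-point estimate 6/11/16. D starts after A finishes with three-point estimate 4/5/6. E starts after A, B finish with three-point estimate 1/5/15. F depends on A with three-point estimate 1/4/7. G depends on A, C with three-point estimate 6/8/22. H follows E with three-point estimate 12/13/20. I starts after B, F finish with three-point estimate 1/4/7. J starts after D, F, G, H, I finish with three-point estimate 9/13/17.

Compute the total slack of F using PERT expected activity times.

te_A = (8 + 4·14 + 20)/6 = 84/6 = 14
te_B = (3 + 4·4 + 11)/6 = 30/6 = 5
te_C = (6 + 4·11 + 16)/6 = 66/6 = 11
te_D = (4 + 4·5 + 6)/6 = 30/6 = 5
te_E = (1 + 4·5 + 15)/6 = 36/6 = 6
te_F = (1 + 4·4 + 7)/6 = 24/6 = 4
te_G = (6 + 4·8 + 22)/6 = 60/6 = 10
te_H = (12 + 4·13 + 20)/6 = 84/6 = 14
te_I = (1 + 4·4 + 7)/6 = 24/6 = 4
te_J = (9 + 4·13 + 17)/6 = 78/6 = 13

Forward pass:
ES_A = 0; EF_A = 14
ES_B = 0; EF_B = 5
ES_C = 5; EF_C = 5+11 = 16
ES_D = 14; EF_D = 14+5 = 19
ES_E = max(EF_A=14, EF_B=5) = 14; EF_E = 14+6 = 20
ES_F = 14; EF_F = 14+4 = 18
ES_G = max(EF_A=14, EF_C=16) = 16; EF_G = 16+10 = 26
ES_H = 20; EF_H = 20+14 = 34
ES_I = max(EF_B=5, EF_F=18) = 18; EF_I = 18+4 = 22
ES_J = max(EF_D=19, EF_F=18, EF_G=26, EF_H=34, EF_I=22) = 34; EF_J = 34+13 = 47
Expected project duration μ = 47 weeks. Critical path: A → E → H → J.

Backward pass:
LF_J = 47; LS_J = 47−13 = 34
LF_I = LS_J = 34; LS_I = 34−4 = 30
LF_H = LS_J = 34; LS_H = 34−14 = 20
LF_G = LS_J = 34; LS_G = 34−10 = 24
LF_F = min(LS_I=30, LS_J=34) = 30; LS_F = 30−4 = 26
LF_E = LS_H = 20; LS_E = 20−6 = 14
LF_D = LS_J = 34; LS_D = 34−5 = 29
LF_C = LS_G = 24; LS_C = 24−11 = 13
LF_B = min(LS_C=13, LS_E=14, LS_I=30) = 13; LS_B = 13−5 = 8
LF_A = min(LS_D=29, LS_E=14, LS_F=26, LS_G=24) = 14; LS_A = 14−14 = 0
Slack_F = LS_F − ES_F = 26 − 14 = 12

12 weeks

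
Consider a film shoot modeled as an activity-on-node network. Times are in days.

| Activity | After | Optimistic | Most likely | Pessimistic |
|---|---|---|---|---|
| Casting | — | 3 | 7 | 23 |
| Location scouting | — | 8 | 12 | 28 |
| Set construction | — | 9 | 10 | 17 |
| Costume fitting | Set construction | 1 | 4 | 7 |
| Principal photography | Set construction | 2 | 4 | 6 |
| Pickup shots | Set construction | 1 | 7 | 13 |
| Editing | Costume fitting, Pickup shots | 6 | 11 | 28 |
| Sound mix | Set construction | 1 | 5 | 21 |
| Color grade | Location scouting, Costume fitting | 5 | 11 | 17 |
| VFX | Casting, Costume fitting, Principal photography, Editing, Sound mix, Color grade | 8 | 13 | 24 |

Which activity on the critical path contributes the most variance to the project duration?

Editing

te_Casting = (3 + 4·7 + 23)/6 = 54/6 = 9; σ²_Casting = ((23−3)/6)² = 11.111
te_Location scouting = (8 + 4·12 + 28)/6 = 84/6 = 14; σ²_Location scouting = ((28−8)/6)² = 11.111
te_Set construction = (9 + 4·10 + 17)/6 = 66/6 = 11; σ²_Set construction = ((17−9)/6)² = 1.778
te_Costume fitting = (1 + 4·4 + 7)/6 = 24/6 = 4; σ²_Costume fitting = ((7−1)/6)² = 1.000
te_Principal photography = (2 + 4·4 + 6)/6 = 24/6 = 4; σ²_Principal photography = ((6−2)/6)² = 0.444
te_Pickup shots = (1 + 4·7 + 13)/6 = 42/6 = 7; σ²_Pickup shots = ((13−1)/6)² = 4.000
te_Editing = (6 + 4·11 + 28)/6 = 78/6 = 13; σ²_Editing = ((28−6)/6)² = 13.444
te_Sound mix = (1 + 4·5 + 21)/6 = 42/6 = 7; σ²_Sound mix = ((21−1)/6)² = 11.111
te_Color grade = (5 + 4·11 + 17)/6 = 66/6 = 11; σ²_Color grade = ((17−5)/6)² = 4.000
te_VFX = (8 + 4·13 + 24)/6 = 84/6 = 14; σ²_VFX = ((24−8)/6)² = 7.111

Forward pass:
ES_Casting = 0; EF_Casting = 9
ES_Location scouting = 0; EF_Location scouting = 14
ES_Set construction = 0; EF_Set construction = 11
ES_Costume fitting = 11; EF_Costume fitting = 11+4 = 15
ES_Principal photography = 11; EF_Principal photography = 11+4 = 15
ES_Pickup shots = 11; EF_Pickup shots = 11+7 = 18
ES_Editing = max(EF_Costume fitting=15, EF_Pickup shots=18) = 18; EF_Editing = 18+13 = 31
ES_Sound mix = 11; EF_Sound mix = 11+7 = 18
ES_Color grade = max(EF_Location scouting=14, EF_Costume fitting=15) = 15; EF_Color grade = 15+11 = 26
ES_VFX = max(EF_Casting=9, EF_Costume fitting=15, EF_Principal photography=15, EF_Editing=31, EF_Sound mix=18, EF_Color grade=26) = 31; EF_VFX = 31+14 = 45
Expected project duration μ = 45 days. Critical path: Set construction → Pickup shots → Editing → VFX.

Variances on critical path: σ²_Set construction=1.778, σ²_Pickup shots=4.000, σ²_Editing=13.444, σ²_VFX=7.111.
Largest is σ²_Editing = 13.444.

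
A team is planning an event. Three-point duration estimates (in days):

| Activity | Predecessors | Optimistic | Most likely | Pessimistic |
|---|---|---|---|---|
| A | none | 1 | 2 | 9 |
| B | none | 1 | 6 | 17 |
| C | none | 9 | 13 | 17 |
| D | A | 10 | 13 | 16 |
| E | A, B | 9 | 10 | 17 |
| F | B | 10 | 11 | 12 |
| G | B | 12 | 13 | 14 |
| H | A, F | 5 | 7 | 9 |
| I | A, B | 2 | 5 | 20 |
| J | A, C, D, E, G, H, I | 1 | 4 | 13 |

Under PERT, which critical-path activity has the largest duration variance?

te_A = (1 + 4·2 + 9)/6 = 18/6 = 3; σ²_A = ((9−1)/6)² = 1.778
te_B = (1 + 4·6 + 17)/6 = 42/6 = 7; σ²_B = ((17−1)/6)² = 7.111
te_C = (9 + 4·13 + 17)/6 = 78/6 = 13; σ²_C = ((17−9)/6)² = 1.778
te_D = (10 + 4·13 + 16)/6 = 78/6 = 13; σ²_D = ((16−10)/6)² = 1.000
te_E = (9 + 4·10 + 17)/6 = 66/6 = 11; σ²_E = ((17−9)/6)² = 1.778
te_F = (10 + 4·11 + 12)/6 = 66/6 = 11; σ²_F = ((12−10)/6)² = 0.111
te_G = (12 + 4·13 + 14)/6 = 78/6 = 13; σ²_G = ((14−12)/6)² = 0.111
te_H = (5 + 4·7 + 9)/6 = 42/6 = 7; σ²_H = ((9−5)/6)² = 0.444
te_I = (2 + 4·5 + 20)/6 = 42/6 = 7; σ²_I = ((20−2)/6)² = 9.000
te_J = (1 + 4·4 + 13)/6 = 30/6 = 5; σ²_J = ((13−1)/6)² = 4.000

Forward pass:
ES_A = 0; EF_A = 3
ES_B = 0; EF_B = 7
ES_C = 0; EF_C = 13
ES_D = 3; EF_D = 3+13 = 16
ES_E = max(EF_A=3, EF_B=7) = 7; EF_E = 7+11 = 18
ES_F = 7; EF_F = 7+11 = 18
ES_G = 7; EF_G = 7+13 = 20
ES_H = max(EF_A=3, EF_F=18) = 18; EF_H = 18+7 = 25
ES_I = max(EF_A=3, EF_B=7) = 7; EF_I = 7+7 = 14
ES_J = max(EF_A=3, EF_C=13, EF_D=16, EF_E=18, EF_G=20, EF_H=25, EF_I=14) = 25; EF_J = 25+5 = 30
Expected project duration μ = 30 days. Critical path: B → F → H → J.

Variances on critical path: σ²_B=7.111, σ²_F=0.111, σ²_H=0.444, σ²_J=4.000.
Largest is σ²_B = 7.111.

B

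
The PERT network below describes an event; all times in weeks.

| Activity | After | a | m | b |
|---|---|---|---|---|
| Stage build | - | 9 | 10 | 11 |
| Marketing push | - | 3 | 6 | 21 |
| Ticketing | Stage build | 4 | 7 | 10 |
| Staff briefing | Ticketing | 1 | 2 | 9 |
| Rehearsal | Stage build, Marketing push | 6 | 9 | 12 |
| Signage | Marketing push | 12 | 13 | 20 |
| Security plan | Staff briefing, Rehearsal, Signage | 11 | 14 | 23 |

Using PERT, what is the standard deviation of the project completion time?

te_Stage build = (9 + 4·10 + 11)/6 = 60/6 = 10; σ²_Stage build = ((11−9)/6)² = 0.111
te_Marketing push = (3 + 4·6 + 21)/6 = 48/6 = 8; σ²_Marketing push = ((21−3)/6)² = 9.000
te_Ticketing = (4 + 4·7 + 10)/6 = 42/6 = 7; σ²_Ticketing = ((10−4)/6)² = 1.000
te_Staff briefing = (1 + 4·2 + 9)/6 = 18/6 = 3; σ²_Staff briefing = ((9−1)/6)² = 1.778
te_Rehearsal = (6 + 4·9 + 12)/6 = 54/6 = 9; σ²_Rehearsal = ((12−6)/6)² = 1.000
te_Signage = (12 + 4·13 + 20)/6 = 84/6 = 14; σ²_Signage = ((20−12)/6)² = 1.778
te_Security plan = (11 + 4·14 + 23)/6 = 90/6 = 15; σ²_Security plan = ((23−11)/6)² = 4.000

Forward pass:
ES_Stage build = 0; EF_Stage build = 10
ES_Marketing push = 0; EF_Marketing push = 8
ES_Ticketing = 10; EF_Ticketing = 10+7 = 17
ES_Staff briefing = 17; EF_Staff briefing = 17+3 = 20
ES_Rehearsal = max(EF_Stage build=10, EF_Marketing push=8) = 10; EF_Rehearsal = 10+9 = 19
ES_Signage = 8; EF_Signage = 8+14 = 22
ES_Security plan = max(EF_Staff briefing=20, EF_Rehearsal=19, EF_Signage=22) = 22; EF_Security plan = 22+15 = 37
Expected project duration μ = 37 weeks. Critical path: Marketing push → Signage → Security plan.

Variance along critical path = 9.000 + 1.778 + 4.000 = 14.778
σ = √14.778 = 3.844 weeks

3.84 weeks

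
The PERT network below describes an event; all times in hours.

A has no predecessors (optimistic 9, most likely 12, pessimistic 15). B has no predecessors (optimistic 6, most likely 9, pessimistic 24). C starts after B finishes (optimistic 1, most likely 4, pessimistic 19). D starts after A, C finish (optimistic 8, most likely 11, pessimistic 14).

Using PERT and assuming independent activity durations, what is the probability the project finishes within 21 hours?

te_A = (9 + 4·12 + 15)/6 = 72/6 = 12; σ²_A = ((15−9)/6)² = 1.000
te_B = (6 + 4·9 + 24)/6 = 66/6 = 11; σ²_B = ((24−6)/6)² = 9.000
te_C = (1 + 4·4 + 19)/6 = 36/6 = 6; σ²_C = ((19−1)/6)² = 9.000
te_D = (8 + 4·11 + 14)/6 = 66/6 = 11; σ²_D = ((14−8)/6)² = 1.000

Forward pass:
ES_A = 0; EF_A = 12
ES_B = 0; EF_B = 11
ES_C = 11; EF_C = 11+6 = 17
ES_D = max(EF_A=12, EF_C=17) = 17; EF_D = 17+11 = 28
Expected project duration μ = 28 hours. Critical path: B → C → D.

Variance along critical path = 9.000 + 9.000 + 1.000 = 19.000; σ = √19.000 = 4.359 hours.
Z = (21 − 28) / 4.359 = -1.606
P(T ≤ 21) = Φ(-1.606) ≈ 0.054

0.054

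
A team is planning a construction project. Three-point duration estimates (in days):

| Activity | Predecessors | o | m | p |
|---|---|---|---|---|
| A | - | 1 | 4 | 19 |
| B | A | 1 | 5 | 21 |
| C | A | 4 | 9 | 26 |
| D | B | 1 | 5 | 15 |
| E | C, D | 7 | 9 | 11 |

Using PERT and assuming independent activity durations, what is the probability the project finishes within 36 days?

0.942

te_A = (1 + 4·4 + 19)/6 = 36/6 = 6; σ²_A = ((19−1)/6)² = 9.000
te_B = (1 + 4·5 + 21)/6 = 42/6 = 7; σ²_B = ((21−1)/6)² = 11.111
te_C = (4 + 4·9 + 26)/6 = 66/6 = 11; σ²_C = ((26−4)/6)² = 13.444
te_D = (1 + 4·5 + 15)/6 = 36/6 = 6; σ²_D = ((15−1)/6)² = 5.444
te_E = (7 + 4·9 + 11)/6 = 54/6 = 9; σ²_E = ((11−7)/6)² = 0.444

Forward pass:
ES_A = 0; EF_A = 6
ES_B = 6; EF_B = 6+7 = 13
ES_C = 6; EF_C = 6+11 = 17
ES_D = 13; EF_D = 13+6 = 19
ES_E = max(EF_C=17, EF_D=19) = 19; EF_E = 19+9 = 28
Expected project duration μ = 28 days. Critical path: A → B → D → E.

Variance along critical path = 9.000 + 11.111 + 5.444 + 0.444 = 26.000; σ = √26.000 = 5.099 days.
Z = (36 − 28) / 5.099 = 1.569
P(T ≤ 36) = Φ(1.569) ≈ 0.942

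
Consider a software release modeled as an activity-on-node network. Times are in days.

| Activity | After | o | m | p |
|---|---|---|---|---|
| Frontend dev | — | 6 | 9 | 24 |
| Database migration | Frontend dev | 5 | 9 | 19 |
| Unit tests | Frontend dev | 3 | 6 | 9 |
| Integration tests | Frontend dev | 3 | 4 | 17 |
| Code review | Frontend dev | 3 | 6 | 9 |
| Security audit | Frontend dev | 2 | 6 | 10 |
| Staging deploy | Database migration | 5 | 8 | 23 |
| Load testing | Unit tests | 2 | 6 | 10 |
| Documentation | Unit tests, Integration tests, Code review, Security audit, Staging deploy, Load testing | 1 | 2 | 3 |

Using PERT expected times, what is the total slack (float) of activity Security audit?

14 days

te_Frontend dev = (6 + 4·9 + 24)/6 = 66/6 = 11
te_Database migration = (5 + 4·9 + 19)/6 = 60/6 = 10
te_Unit tests = (3 + 4·6 + 9)/6 = 36/6 = 6
te_Integration tests = (3 + 4·4 + 17)/6 = 36/6 = 6
te_Code review = (3 + 4·6 + 9)/6 = 36/6 = 6
te_Security audit = (2 + 4·6 + 10)/6 = 36/6 = 6
te_Staging deploy = (5 + 4·8 + 23)/6 = 60/6 = 10
te_Load testing = (2 + 4·6 + 10)/6 = 36/6 = 6
te_Documentation = (1 + 4·2 + 3)/6 = 12/6 = 2

Forward pass:
ES_Frontend dev = 0; EF_Frontend dev = 11
ES_Database migration = 11; EF_Database migration = 11+10 = 21
ES_Unit tests = 11; EF_Unit tests = 11+6 = 17
ES_Integration tests = 11; EF_Integration tests = 11+6 = 17
ES_Code review = 11; EF_Code review = 11+6 = 17
ES_Security audit = 11; EF_Security audit = 11+6 = 17
ES_Staging deploy = 21; EF_Staging deploy = 21+10 = 31
ES_Load testing = 17; EF_Load testing = 17+6 = 23
ES_Documentation = max(EF_Unit tests=17, EF_Integration tests=17, EF_Code review=17, EF_Security audit=17, EF_Staging deploy=31, EF_Load testing=23) = 31; EF_Documentation = 31+2 = 33
Expected project duration μ = 33 days. Critical path: Frontend dev → Database migration → Staging deploy → Documentation.

Backward pass:
LF_Documentation = 33; LS_Documentation = 33−2 = 31
LF_Load testing = LS_Documentation = 31; LS_Load testing = 31−6 = 25
LF_Staging deploy = LS_Documentation = 31; LS_Staging deploy = 31−10 = 21
LF_Security audit = LS_Documentation = 31; LS_Security audit = 31−6 = 25
LF_Code review = LS_Documentation = 31; LS_Code review = 31−6 = 25
LF_Integration tests = LS_Documentation = 31; LS_Integration tests = 31−6 = 25
LF_Unit tests = min(LS_Load testing=25, LS_Documentation=31) = 25; LS_Unit tests = 25−6 = 19
LF_Database migration = LS_Staging deploy = 21; LS_Database migration = 21−10 = 11
LF_Frontend dev = min(LS_Database migration=11, LS_Unit tests=19, LS_Integration tests=25, LS_Code review=25, LS_Security audit=25) = 11; LS_Frontend dev = 11−11 = 0
Slack_Security audit = LS_Security audit − ES_Security audit = 25 − 11 = 14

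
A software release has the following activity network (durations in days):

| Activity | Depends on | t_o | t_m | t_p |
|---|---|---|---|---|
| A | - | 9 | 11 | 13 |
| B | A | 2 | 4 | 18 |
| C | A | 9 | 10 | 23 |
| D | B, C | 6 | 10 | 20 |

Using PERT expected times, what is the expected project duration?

te_A = (9 + 4·11 + 13)/6 = 66/6 = 11
te_B = (2 + 4·4 + 18)/6 = 36/6 = 6
te_C = (9 + 4·10 + 23)/6 = 72/6 = 12
te_D = (6 + 4·10 + 20)/6 = 66/6 = 11

Forward pass:
ES_A = 0; EF_A = 11
ES_B = 11; EF_B = 11+6 = 17
ES_C = 11; EF_C = 11+12 = 23
ES_D = max(EF_B=17, EF_C=23) = 23; EF_D = 23+11 = 34
Expected project duration μ = 34 days. Critical path: A → C → D.

34 days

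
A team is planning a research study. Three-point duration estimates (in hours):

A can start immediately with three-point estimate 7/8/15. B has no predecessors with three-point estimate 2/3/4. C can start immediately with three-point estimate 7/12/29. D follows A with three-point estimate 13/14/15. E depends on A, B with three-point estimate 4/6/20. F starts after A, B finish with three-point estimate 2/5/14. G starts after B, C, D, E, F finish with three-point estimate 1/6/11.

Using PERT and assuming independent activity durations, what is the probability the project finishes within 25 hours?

te_A = (7 + 4·8 + 15)/6 = 54/6 = 9; σ²_A = ((15−7)/6)² = 1.778
te_B = (2 + 4·3 + 4)/6 = 18/6 = 3; σ²_B = ((4−2)/6)² = 0.111
te_C = (7 + 4·12 + 29)/6 = 84/6 = 14; σ²_C = ((29−7)/6)² = 13.444
te_D = (13 + 4·14 + 15)/6 = 84/6 = 14; σ²_D = ((15−13)/6)² = 0.111
te_E = (4 + 4·6 + 20)/6 = 48/6 = 8; σ²_E = ((20−4)/6)² = 7.111
te_F = (2 + 4·5 + 14)/6 = 36/6 = 6; σ²_F = ((14−2)/6)² = 4.000
te_G = (1 + 4·6 + 11)/6 = 36/6 = 6; σ²_G = ((11−1)/6)² = 2.778

Forward pass:
ES_A = 0; EF_A = 9
ES_B = 0; EF_B = 3
ES_C = 0; EF_C = 14
ES_D = 9; EF_D = 9+14 = 23
ES_E = max(EF_A=9, EF_B=3) = 9; EF_E = 9+8 = 17
ES_F = max(EF_A=9, EF_B=3) = 9; EF_F = 9+6 = 15
ES_G = max(EF_B=3, EF_C=14, EF_D=23, EF_E=17, EF_F=15) = 23; EF_G = 23+6 = 29
Expected project duration μ = 29 hours. Critical path: A → D → G.

Variance along critical path = 1.778 + 0.111 + 2.778 = 4.667; σ = √4.667 = 2.160 hours.
Z = (25 − 29) / 2.160 = -1.852
P(T ≤ 25) = Φ(-1.852) ≈ 0.032

0.032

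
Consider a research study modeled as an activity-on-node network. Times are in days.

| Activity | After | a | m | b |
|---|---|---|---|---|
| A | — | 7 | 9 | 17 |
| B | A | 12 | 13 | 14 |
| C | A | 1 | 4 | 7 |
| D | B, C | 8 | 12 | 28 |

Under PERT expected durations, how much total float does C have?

te_A = (7 + 4·9 + 17)/6 = 60/6 = 10
te_B = (12 + 4·13 + 14)/6 = 78/6 = 13
te_C = (1 + 4·4 + 7)/6 = 24/6 = 4
te_D = (8 + 4·12 + 28)/6 = 84/6 = 14

Forward pass:
ES_A = 0; EF_A = 10
ES_B = 10; EF_B = 10+13 = 23
ES_C = 10; EF_C = 10+4 = 14
ES_D = max(EF_B=23, EF_C=14) = 23; EF_D = 23+14 = 37
Expected project duration μ = 37 days. Critical path: A → B → D.

Backward pass:
LF_D = 37; LS_D = 37−14 = 23
LF_C = LS_D = 23; LS_C = 23−4 = 19
LF_B = LS_D = 23; LS_B = 23−13 = 10
LF_A = min(LS_B=10, LS_C=19) = 10; LS_A = 10−10 = 0
Slack_C = LS_C − ES_C = 19 − 10 = 9

9 days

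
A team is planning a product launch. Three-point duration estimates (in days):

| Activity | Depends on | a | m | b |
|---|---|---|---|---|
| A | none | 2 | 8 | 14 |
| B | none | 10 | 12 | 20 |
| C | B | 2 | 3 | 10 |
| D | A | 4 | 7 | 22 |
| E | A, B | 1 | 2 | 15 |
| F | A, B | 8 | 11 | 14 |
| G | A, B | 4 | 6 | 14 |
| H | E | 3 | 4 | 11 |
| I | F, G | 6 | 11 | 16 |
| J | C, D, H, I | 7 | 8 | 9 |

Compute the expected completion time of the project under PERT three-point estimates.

43 days

te_A = (2 + 4·8 + 14)/6 = 48/6 = 8
te_B = (10 + 4·12 + 20)/6 = 78/6 = 13
te_C = (2 + 4·3 + 10)/6 = 24/6 = 4
te_D = (4 + 4·7 + 22)/6 = 54/6 = 9
te_E = (1 + 4·2 + 15)/6 = 24/6 = 4
te_F = (8 + 4·11 + 14)/6 = 66/6 = 11
te_G = (4 + 4·6 + 14)/6 = 42/6 = 7
te_H = (3 + 4·4 + 11)/6 = 30/6 = 5
te_I = (6 + 4·11 + 16)/6 = 66/6 = 11
te_J = (7 + 4·8 + 9)/6 = 48/6 = 8

Forward pass:
ES_A = 0; EF_A = 8
ES_B = 0; EF_B = 13
ES_C = 13; EF_C = 13+4 = 17
ES_D = 8; EF_D = 8+9 = 17
ES_E = max(EF_A=8, EF_B=13) = 13; EF_E = 13+4 = 17
ES_F = max(EF_A=8, EF_B=13) = 13; EF_F = 13+11 = 24
ES_G = max(EF_A=8, EF_B=13) = 13; EF_G = 13+7 = 20
ES_H = 17; EF_H = 17+5 = 22
ES_I = max(EF_F=24, EF_G=20) = 24; EF_I = 24+11 = 35
ES_J = max(EF_C=17, EF_D=17, EF_H=22, EF_I=35) = 35; EF_J = 35+8 = 43
Expected project duration μ = 43 days. Critical path: B → F → I → J.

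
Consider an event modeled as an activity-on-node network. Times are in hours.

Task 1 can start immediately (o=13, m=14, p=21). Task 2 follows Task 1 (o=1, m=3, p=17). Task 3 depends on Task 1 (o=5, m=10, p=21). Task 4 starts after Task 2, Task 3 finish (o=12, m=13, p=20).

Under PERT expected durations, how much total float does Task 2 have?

te_Task 1 = (13 + 4·14 + 21)/6 = 90/6 = 15
te_Task 2 = (1 + 4·3 + 17)/6 = 30/6 = 5
te_Task 3 = (5 + 4·10 + 21)/6 = 66/6 = 11
te_Task 4 = (12 + 4·13 + 20)/6 = 84/6 = 14

Forward pass:
ES_Task 1 = 0; EF_Task 1 = 15
ES_Task 2 = 15; EF_Task 2 = 15+5 = 20
ES_Task 3 = 15; EF_Task 3 = 15+11 = 26
ES_Task 4 = max(EF_Task 2=20, EF_Task 3=26) = 26; EF_Task 4 = 26+14 = 40
Expected project duration μ = 40 hours. Critical path: Task 1 → Task 3 → Task 4.

Backward pass:
LF_Task 4 = 40; LS_Task 4 = 40−14 = 26
LF_Task 3 = LS_Task 4 = 26; LS_Task 3 = 26−11 = 15
LF_Task 2 = LS_Task 4 = 26; LS_Task 2 = 26−5 = 21
LF_Task 1 = min(LS_Task 2=21, LS_Task 3=15) = 15; LS_Task 1 = 15−15 = 0
Slack_Task 2 = LS_Task 2 − ES_Task 2 = 21 − 15 = 6

6 hours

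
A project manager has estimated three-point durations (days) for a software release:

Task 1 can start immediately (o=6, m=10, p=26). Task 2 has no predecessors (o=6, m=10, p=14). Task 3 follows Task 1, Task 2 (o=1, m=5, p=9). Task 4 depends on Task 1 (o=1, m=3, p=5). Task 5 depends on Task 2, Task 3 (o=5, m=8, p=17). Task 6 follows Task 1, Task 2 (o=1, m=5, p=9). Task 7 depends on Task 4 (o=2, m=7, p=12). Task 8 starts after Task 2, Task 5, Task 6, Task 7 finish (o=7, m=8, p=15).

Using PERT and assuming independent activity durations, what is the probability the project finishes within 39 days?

0.823

te_Task 1 = (6 + 4·10 + 26)/6 = 72/6 = 12; σ²_Task 1 = ((26−6)/6)² = 11.111
te_Task 2 = (6 + 4·10 + 14)/6 = 60/6 = 10; σ²_Task 2 = ((14−6)/6)² = 1.778
te_Task 3 = (1 + 4·5 + 9)/6 = 30/6 = 5; σ²_Task 3 = ((9−1)/6)² = 1.778
te_Task 4 = (1 + 4·3 + 5)/6 = 18/6 = 3; σ²_Task 4 = ((5−1)/6)² = 0.444
te_Task 5 = (5 + 4·8 + 17)/6 = 54/6 = 9; σ²_Task 5 = ((17−5)/6)² = 4.000
te_Task 6 = (1 + 4·5 + 9)/6 = 30/6 = 5; σ²_Task 6 = ((9−1)/6)² = 1.778
te_Task 7 = (2 + 4·7 + 12)/6 = 42/6 = 7; σ²_Task 7 = ((12−2)/6)² = 2.778
te_Task 8 = (7 + 4·8 + 15)/6 = 54/6 = 9; σ²_Task 8 = ((15−7)/6)² = 1.778

Forward pass:
ES_Task 1 = 0; EF_Task 1 = 12
ES_Task 2 = 0; EF_Task 2 = 10
ES_Task 3 = max(EF_Task 1=12, EF_Task 2=10) = 12; EF_Task 3 = 12+5 = 17
ES_Task 4 = 12; EF_Task 4 = 12+3 = 15
ES_Task 5 = max(EF_Task 2=10, EF_Task 3=17) = 17; EF_Task 5 = 17+9 = 26
ES_Task 6 = max(EF_Task 1=12, EF_Task 2=10) = 12; EF_Task 6 = 12+5 = 17
ES_Task 7 = 15; EF_Task 7 = 15+7 = 22
ES_Task 8 = max(EF_Task 2=10, EF_Task 5=26, EF_Task 6=17, EF_Task 7=22) = 26; EF_Task 8 = 26+9 = 35
Expected project duration μ = 35 days. Critical path: Task 1 → Task 3 → Task 5 → Task 8.

Variance along critical path = 11.111 + 1.778 + 4.000 + 1.778 = 18.667; σ = √18.667 = 4.320 days.
Z = (39 − 35) / 4.320 = 0.926
P(T ≤ 39) = Φ(0.926) ≈ 0.823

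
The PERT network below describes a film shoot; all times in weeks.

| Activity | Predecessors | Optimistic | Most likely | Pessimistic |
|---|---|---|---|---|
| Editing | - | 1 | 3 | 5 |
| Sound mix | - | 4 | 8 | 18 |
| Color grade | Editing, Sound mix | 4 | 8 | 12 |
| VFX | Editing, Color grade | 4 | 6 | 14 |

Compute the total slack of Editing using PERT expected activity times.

te_Editing = (1 + 4·3 + 5)/6 = 18/6 = 3
te_Sound mix = (4 + 4·8 + 18)/6 = 54/6 = 9
te_Color grade = (4 + 4·8 + 12)/6 = 48/6 = 8
te_VFX = (4 + 4·6 + 14)/6 = 42/6 = 7

Forward pass:
ES_Editing = 0; EF_Editing = 3
ES_Sound mix = 0; EF_Sound mix = 9
ES_Color grade = max(EF_Editing=3, EF_Sound mix=9) = 9; EF_Color grade = 9+8 = 17
ES_VFX = max(EF_Editing=3, EF_Color grade=17) = 17; EF_VFX = 17+7 = 24
Expected project duration μ = 24 weeks. Critical path: Sound mix → Color grade → VFX.

Backward pass:
LF_VFX = 24; LS_VFX = 24−7 = 17
LF_Color grade = LS_VFX = 17; LS_Color grade = 17−8 = 9
LF_Sound mix = LS_Color grade = 9; LS_Sound mix = 9−9 = 0
LF_Editing = min(LS_Color grade=9, LS_VFX=17) = 9; LS_Editing = 9−3 = 6
Slack_Editing = LS_Editing − ES_Editing = 6 − 0 = 6

6 weeks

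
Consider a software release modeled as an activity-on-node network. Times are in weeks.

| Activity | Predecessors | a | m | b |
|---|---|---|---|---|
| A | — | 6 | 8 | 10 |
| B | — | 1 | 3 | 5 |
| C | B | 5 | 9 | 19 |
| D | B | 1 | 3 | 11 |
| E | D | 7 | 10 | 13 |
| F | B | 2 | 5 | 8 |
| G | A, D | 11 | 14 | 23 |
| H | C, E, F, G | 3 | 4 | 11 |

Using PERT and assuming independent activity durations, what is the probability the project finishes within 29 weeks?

te_A = (6 + 4·8 + 10)/6 = 48/6 = 8; σ²_A = ((10−6)/6)² = 0.444
te_B = (1 + 4·3 + 5)/6 = 18/6 = 3; σ²_B = ((5−1)/6)² = 0.444
te_C = (5 + 4·9 + 19)/6 = 60/6 = 10; σ²_C = ((19−5)/6)² = 5.444
te_D = (1 + 4·3 + 11)/6 = 24/6 = 4; σ²_D = ((11−1)/6)² = 2.778
te_E = (7 + 4·10 + 13)/6 = 60/6 = 10; σ²_E = ((13−7)/6)² = 1.000
te_F = (2 + 4·5 + 8)/6 = 30/6 = 5; σ²_F = ((8−2)/6)² = 1.000
te_G = (11 + 4·14 + 23)/6 = 90/6 = 15; σ²_G = ((23−11)/6)² = 4.000
te_H = (3 + 4·4 + 11)/6 = 30/6 = 5; σ²_H = ((11−3)/6)² = 1.778

Forward pass:
ES_A = 0; EF_A = 8
ES_B = 0; EF_B = 3
ES_C = 3; EF_C = 3+10 = 13
ES_D = 3; EF_D = 3+4 = 7
ES_E = 7; EF_E = 7+10 = 17
ES_F = 3; EF_F = 3+5 = 8
ES_G = max(EF_A=8, EF_D=7) = 8; EF_G = 8+15 = 23
ES_H = max(EF_C=13, EF_E=17, EF_F=8, EF_G=23) = 23; EF_H = 23+5 = 28
Expected project duration μ = 28 weeks. Critical path: A → G → H.

Variance along critical path = 0.444 + 4.000 + 1.778 = 6.222; σ = √6.222 = 2.494 weeks.
Z = (29 − 28) / 2.494 = 0.401
P(T ≤ 29) = Φ(0.401) ≈ 0.656

0.656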